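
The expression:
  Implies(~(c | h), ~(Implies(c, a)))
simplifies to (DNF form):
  c | h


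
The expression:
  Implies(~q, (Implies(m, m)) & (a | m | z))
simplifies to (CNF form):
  a | m | q | z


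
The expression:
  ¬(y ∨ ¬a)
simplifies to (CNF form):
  a ∧ ¬y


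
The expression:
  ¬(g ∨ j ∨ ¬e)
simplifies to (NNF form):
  e ∧ ¬g ∧ ¬j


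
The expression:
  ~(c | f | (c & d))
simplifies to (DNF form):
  ~c & ~f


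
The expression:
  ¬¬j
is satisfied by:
  {j: True}


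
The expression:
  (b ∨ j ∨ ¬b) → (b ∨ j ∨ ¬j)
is always true.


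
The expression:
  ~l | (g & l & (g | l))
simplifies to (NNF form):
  g | ~l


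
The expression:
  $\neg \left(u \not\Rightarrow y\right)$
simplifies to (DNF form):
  $y \vee \neg u$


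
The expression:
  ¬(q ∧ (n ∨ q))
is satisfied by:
  {q: False}


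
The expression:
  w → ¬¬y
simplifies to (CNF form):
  y ∨ ¬w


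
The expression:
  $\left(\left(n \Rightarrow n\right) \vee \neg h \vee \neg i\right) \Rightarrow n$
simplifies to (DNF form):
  $n$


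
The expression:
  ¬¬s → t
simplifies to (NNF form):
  t ∨ ¬s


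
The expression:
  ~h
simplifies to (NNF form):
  ~h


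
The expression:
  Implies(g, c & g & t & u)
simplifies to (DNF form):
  ~g | (c & t & u)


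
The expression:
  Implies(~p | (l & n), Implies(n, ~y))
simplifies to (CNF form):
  (p | ~n | ~y) & (~l | ~n | ~y)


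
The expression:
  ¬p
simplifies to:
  ¬p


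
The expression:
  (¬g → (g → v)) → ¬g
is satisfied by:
  {g: False}


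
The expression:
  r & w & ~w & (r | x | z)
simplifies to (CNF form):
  False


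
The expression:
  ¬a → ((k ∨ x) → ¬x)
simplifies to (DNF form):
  a ∨ ¬x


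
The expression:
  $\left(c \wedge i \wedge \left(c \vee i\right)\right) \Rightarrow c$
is always true.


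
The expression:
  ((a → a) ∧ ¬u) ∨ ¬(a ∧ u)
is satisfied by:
  {u: False, a: False}
  {a: True, u: False}
  {u: True, a: False}


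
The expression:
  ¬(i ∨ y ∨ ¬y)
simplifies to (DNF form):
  False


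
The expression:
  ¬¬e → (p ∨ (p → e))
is always true.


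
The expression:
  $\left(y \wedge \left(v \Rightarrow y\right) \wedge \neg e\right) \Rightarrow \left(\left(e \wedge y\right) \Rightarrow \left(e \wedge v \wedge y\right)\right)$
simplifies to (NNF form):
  $\text{True}$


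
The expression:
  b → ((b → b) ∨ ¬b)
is always true.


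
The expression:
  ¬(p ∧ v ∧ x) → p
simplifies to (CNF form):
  p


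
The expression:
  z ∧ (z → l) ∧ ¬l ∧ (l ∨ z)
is never true.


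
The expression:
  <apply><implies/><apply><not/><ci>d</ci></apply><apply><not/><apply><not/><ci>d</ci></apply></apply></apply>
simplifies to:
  <ci>d</ci>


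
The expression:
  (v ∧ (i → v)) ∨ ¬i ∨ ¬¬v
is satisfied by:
  {v: True, i: False}
  {i: False, v: False}
  {i: True, v: True}


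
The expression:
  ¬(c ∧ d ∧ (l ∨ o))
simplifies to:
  (¬l ∧ ¬o) ∨ ¬c ∨ ¬d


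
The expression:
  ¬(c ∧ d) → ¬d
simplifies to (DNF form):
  c ∨ ¬d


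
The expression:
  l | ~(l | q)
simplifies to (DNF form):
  l | ~q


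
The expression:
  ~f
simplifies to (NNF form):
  ~f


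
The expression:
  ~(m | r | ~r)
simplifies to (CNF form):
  False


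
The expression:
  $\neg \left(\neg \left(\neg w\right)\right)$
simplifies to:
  $\neg w$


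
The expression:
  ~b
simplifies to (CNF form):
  ~b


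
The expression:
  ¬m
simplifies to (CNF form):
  ¬m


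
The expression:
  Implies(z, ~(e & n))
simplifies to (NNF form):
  ~e | ~n | ~z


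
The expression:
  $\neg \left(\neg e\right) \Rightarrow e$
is always true.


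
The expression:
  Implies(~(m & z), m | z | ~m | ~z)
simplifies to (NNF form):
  True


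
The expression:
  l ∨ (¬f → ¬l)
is always true.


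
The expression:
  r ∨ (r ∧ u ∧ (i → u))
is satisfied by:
  {r: True}


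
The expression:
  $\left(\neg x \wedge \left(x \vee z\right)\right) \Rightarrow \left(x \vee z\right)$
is always true.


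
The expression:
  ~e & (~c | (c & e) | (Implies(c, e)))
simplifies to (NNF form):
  ~c & ~e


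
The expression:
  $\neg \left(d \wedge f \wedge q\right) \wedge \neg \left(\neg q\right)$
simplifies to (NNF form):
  $q \wedge \left(\neg d \vee \neg f\right)$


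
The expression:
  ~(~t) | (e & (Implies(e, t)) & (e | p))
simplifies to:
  t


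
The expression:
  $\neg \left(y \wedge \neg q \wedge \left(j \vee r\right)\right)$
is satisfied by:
  {q: True, r: False, y: False, j: False}
  {j: True, q: True, r: False, y: False}
  {q: True, r: True, j: False, y: False}
  {j: True, q: True, r: True, y: False}
  {j: False, r: False, q: False, y: False}
  {j: True, r: False, q: False, y: False}
  {r: True, j: False, q: False, y: False}
  {j: True, r: True, q: False, y: False}
  {y: True, q: True, j: False, r: False}
  {y: True, j: True, q: True, r: False}
  {y: True, q: True, r: True, j: False}
  {y: True, j: True, q: True, r: True}
  {y: True, j: False, r: False, q: False}


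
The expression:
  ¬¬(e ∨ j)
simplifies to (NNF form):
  e ∨ j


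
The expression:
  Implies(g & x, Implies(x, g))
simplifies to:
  True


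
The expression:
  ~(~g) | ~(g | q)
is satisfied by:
  {g: True, q: False}
  {q: False, g: False}
  {q: True, g: True}


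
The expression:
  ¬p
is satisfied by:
  {p: False}


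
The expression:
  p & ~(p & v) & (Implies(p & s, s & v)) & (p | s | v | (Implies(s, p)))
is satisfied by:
  {p: True, v: False, s: False}


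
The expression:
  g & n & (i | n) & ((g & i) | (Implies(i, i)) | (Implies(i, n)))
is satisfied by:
  {g: True, n: True}


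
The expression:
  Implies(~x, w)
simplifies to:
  w | x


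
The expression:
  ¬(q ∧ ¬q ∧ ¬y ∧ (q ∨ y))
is always true.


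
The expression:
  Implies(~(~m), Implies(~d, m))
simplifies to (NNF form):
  True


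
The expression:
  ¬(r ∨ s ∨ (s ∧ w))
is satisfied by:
  {r: False, s: False}


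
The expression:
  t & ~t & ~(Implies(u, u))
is never true.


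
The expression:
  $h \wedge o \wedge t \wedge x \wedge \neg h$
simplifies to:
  $\text{False}$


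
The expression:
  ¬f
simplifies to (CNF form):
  ¬f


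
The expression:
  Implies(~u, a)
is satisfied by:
  {a: True, u: True}
  {a: True, u: False}
  {u: True, a: False}


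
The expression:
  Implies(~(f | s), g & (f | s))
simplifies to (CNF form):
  f | s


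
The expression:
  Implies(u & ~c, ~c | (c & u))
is always true.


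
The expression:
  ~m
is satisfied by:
  {m: False}


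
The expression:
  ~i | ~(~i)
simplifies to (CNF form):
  True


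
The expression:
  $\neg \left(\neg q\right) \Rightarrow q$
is always true.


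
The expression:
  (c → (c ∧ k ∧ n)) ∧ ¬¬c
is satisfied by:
  {c: True, n: True, k: True}


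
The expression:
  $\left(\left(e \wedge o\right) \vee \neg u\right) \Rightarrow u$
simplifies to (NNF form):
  $u$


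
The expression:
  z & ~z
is never true.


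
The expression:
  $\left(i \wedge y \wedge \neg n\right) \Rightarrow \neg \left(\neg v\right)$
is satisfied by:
  {n: True, v: True, y: False, i: False}
  {n: True, v: False, y: False, i: False}
  {v: True, n: False, y: False, i: False}
  {n: False, v: False, y: False, i: False}
  {n: True, i: True, v: True, y: False}
  {n: True, i: True, v: False, y: False}
  {i: True, v: True, n: False, y: False}
  {i: True, n: False, v: False, y: False}
  {n: True, y: True, v: True, i: False}
  {n: True, y: True, v: False, i: False}
  {y: True, v: True, n: False, i: False}
  {y: True, n: False, v: False, i: False}
  {i: True, y: True, n: True, v: True}
  {i: True, y: True, n: True, v: False}
  {i: True, y: True, v: True, n: False}


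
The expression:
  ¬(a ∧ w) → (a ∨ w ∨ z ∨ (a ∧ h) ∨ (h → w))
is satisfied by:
  {a: True, z: True, w: True, h: False}
  {a: True, z: True, h: False, w: False}
  {a: True, w: True, h: False, z: False}
  {a: True, h: False, w: False, z: False}
  {z: True, w: True, h: False, a: False}
  {z: True, h: False, w: False, a: False}
  {w: True, z: False, h: False, a: False}
  {z: False, h: False, w: False, a: False}
  {z: True, a: True, h: True, w: True}
  {z: True, a: True, h: True, w: False}
  {a: True, h: True, w: True, z: False}
  {a: True, h: True, z: False, w: False}
  {w: True, h: True, z: True, a: False}
  {h: True, z: True, a: False, w: False}
  {h: True, w: True, a: False, z: False}


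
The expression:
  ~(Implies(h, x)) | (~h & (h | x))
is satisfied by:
  {x: True, h: False}
  {h: True, x: False}


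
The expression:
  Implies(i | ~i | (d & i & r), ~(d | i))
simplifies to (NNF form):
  ~d & ~i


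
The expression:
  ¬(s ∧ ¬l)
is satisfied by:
  {l: True, s: False}
  {s: False, l: False}
  {s: True, l: True}


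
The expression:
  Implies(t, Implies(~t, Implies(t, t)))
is always true.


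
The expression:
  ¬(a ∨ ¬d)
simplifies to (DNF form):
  d ∧ ¬a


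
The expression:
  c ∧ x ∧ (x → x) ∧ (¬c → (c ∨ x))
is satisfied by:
  {c: True, x: True}


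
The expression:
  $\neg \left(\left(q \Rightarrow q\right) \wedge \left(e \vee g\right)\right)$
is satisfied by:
  {g: False, e: False}


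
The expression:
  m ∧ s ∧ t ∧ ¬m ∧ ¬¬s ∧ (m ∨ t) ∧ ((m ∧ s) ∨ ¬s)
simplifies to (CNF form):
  False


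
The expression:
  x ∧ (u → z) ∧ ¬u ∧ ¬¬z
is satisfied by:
  {z: True, x: True, u: False}


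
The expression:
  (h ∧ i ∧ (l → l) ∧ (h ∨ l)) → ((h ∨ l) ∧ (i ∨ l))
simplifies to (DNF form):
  True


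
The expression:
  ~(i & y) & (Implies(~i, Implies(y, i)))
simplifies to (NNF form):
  ~y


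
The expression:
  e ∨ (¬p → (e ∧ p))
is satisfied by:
  {e: True, p: True}
  {e: True, p: False}
  {p: True, e: False}


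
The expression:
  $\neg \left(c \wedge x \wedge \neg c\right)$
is always true.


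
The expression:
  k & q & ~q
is never true.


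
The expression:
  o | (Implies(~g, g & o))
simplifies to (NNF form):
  g | o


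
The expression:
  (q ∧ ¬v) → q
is always true.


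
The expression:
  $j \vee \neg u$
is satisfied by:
  {j: True, u: False}
  {u: False, j: False}
  {u: True, j: True}


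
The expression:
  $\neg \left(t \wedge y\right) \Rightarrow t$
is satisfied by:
  {t: True}


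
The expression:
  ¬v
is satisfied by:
  {v: False}


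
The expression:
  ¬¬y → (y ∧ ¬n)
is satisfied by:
  {y: False, n: False}
  {n: True, y: False}
  {y: True, n: False}


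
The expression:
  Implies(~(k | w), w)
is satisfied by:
  {k: True, w: True}
  {k: True, w: False}
  {w: True, k: False}


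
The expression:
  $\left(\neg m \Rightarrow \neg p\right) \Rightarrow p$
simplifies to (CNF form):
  $p$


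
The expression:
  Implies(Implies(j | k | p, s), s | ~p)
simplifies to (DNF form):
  True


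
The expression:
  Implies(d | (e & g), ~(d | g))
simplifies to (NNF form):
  ~d & (~e | ~g)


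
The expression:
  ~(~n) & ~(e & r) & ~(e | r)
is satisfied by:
  {n: True, e: False, r: False}


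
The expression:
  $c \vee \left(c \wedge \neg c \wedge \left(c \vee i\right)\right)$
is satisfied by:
  {c: True}


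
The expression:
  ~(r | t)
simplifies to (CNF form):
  ~r & ~t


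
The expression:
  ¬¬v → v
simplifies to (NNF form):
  True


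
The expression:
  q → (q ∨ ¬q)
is always true.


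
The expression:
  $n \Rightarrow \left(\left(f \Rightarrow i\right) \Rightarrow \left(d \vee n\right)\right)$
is always true.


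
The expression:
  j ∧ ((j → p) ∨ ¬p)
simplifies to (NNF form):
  j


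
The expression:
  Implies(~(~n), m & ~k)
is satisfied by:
  {m: True, n: False, k: False}
  {m: False, n: False, k: False}
  {k: True, m: True, n: False}
  {k: True, m: False, n: False}
  {n: True, m: True, k: False}


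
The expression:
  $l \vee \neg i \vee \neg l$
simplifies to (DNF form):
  $\text{True}$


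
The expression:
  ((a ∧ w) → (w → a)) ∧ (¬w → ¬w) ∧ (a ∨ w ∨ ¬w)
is always true.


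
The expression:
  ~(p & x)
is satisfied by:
  {p: False, x: False}
  {x: True, p: False}
  {p: True, x: False}


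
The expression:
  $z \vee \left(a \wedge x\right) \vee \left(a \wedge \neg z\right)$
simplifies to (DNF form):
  $a \vee z$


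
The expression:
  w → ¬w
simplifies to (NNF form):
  ¬w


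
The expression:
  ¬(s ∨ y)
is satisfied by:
  {y: False, s: False}


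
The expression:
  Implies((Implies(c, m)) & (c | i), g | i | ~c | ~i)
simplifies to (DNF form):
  True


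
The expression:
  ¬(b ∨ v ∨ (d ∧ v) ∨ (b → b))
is never true.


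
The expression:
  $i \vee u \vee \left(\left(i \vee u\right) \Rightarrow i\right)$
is always true.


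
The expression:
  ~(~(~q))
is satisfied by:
  {q: False}


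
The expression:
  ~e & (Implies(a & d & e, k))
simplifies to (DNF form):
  ~e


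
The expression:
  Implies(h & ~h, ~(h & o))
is always true.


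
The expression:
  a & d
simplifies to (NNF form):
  a & d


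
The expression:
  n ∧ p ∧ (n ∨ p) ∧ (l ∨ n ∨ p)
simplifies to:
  n ∧ p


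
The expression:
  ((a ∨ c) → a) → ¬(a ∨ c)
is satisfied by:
  {a: False}


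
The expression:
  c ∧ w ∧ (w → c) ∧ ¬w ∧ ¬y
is never true.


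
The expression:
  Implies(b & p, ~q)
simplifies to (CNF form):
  ~b | ~p | ~q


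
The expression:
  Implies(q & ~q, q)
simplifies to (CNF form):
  True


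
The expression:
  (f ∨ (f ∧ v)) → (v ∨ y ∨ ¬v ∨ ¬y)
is always true.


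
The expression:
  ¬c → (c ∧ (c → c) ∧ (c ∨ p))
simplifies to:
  c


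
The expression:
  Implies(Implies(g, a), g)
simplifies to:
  g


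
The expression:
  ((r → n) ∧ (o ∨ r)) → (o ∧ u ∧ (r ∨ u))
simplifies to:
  (o ∧ u) ∨ (r ∧ ¬n) ∨ (¬o ∧ ¬r)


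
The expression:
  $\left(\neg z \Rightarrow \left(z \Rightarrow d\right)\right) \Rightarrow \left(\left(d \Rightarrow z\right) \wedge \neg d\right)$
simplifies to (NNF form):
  $\neg d$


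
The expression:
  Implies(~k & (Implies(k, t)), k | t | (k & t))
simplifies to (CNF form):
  k | t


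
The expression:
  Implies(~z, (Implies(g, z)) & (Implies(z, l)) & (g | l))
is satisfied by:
  {z: True, l: True, g: False}
  {z: True, g: False, l: False}
  {z: True, l: True, g: True}
  {z: True, g: True, l: False}
  {l: True, g: False, z: False}


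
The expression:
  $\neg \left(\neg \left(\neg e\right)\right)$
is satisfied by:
  {e: False}


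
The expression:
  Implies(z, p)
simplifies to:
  p | ~z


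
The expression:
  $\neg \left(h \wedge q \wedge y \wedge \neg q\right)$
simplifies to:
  $\text{True}$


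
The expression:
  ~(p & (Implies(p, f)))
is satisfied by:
  {p: False, f: False}
  {f: True, p: False}
  {p: True, f: False}


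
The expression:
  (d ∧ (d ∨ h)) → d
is always true.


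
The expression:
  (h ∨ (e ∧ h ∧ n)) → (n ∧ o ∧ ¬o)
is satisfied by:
  {h: False}


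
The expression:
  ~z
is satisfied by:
  {z: False}


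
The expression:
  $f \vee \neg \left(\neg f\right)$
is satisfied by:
  {f: True}


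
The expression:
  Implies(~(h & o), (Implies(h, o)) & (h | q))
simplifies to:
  (h & o) | (q & ~h)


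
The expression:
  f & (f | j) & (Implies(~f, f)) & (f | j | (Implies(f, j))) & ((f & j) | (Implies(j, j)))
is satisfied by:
  {f: True}


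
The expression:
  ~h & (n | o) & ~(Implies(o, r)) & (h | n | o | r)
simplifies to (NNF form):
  o & ~h & ~r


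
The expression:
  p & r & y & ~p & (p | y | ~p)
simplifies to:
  False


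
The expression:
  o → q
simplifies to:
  q ∨ ¬o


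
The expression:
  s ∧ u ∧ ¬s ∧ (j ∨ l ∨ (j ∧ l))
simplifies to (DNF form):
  False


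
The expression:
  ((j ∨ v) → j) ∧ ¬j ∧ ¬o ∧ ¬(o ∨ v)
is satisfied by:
  {v: False, o: False, j: False}


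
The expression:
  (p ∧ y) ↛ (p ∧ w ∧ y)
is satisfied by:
  {p: True, y: True, w: False}


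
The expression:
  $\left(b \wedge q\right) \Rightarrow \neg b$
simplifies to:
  $\neg b \vee \neg q$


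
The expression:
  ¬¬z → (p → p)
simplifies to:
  True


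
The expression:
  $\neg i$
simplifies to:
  $\neg i$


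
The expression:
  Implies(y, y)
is always true.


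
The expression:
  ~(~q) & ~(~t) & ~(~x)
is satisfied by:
  {t: True, x: True, q: True}


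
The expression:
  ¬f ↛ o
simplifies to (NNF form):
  o ∨ ¬f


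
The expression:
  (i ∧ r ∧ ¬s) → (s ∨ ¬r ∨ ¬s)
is always true.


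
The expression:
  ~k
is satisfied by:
  {k: False}


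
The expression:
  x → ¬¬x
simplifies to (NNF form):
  True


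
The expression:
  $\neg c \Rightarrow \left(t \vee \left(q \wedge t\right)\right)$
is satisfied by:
  {t: True, c: True}
  {t: True, c: False}
  {c: True, t: False}


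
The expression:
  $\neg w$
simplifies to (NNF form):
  $\neg w$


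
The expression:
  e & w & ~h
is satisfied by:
  {e: True, w: True, h: False}


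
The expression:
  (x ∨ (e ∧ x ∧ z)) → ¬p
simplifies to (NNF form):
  ¬p ∨ ¬x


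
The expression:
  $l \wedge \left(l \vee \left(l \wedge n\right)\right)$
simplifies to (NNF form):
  $l$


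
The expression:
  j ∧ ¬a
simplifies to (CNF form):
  j ∧ ¬a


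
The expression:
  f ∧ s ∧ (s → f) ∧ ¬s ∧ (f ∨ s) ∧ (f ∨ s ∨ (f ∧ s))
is never true.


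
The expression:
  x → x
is always true.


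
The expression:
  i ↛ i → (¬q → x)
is always true.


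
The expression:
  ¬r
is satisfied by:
  {r: False}


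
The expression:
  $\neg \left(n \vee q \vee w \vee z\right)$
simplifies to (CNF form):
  $\neg n \wedge \neg q \wedge \neg w \wedge \neg z$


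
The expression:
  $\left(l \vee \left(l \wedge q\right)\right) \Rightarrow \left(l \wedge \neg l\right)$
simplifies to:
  $\neg l$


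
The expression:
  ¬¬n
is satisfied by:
  {n: True}


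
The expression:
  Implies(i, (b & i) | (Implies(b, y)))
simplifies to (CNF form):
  True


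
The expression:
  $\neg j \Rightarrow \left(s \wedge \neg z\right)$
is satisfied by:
  {j: True, s: True, z: False}
  {j: True, s: False, z: False}
  {z: True, j: True, s: True}
  {z: True, j: True, s: False}
  {s: True, z: False, j: False}


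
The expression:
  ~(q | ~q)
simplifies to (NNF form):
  False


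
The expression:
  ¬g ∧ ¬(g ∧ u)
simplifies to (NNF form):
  ¬g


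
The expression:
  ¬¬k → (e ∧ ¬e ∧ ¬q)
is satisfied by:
  {k: False}


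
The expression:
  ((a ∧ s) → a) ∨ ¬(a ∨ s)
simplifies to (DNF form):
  True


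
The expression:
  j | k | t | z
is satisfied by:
  {t: True, k: True, z: True, j: True}
  {t: True, k: True, z: True, j: False}
  {t: True, k: True, j: True, z: False}
  {t: True, k: True, j: False, z: False}
  {t: True, z: True, j: True, k: False}
  {t: True, z: True, j: False, k: False}
  {t: True, z: False, j: True, k: False}
  {t: True, z: False, j: False, k: False}
  {k: True, z: True, j: True, t: False}
  {k: True, z: True, j: False, t: False}
  {k: True, j: True, z: False, t: False}
  {k: True, j: False, z: False, t: False}
  {z: True, j: True, k: False, t: False}
  {z: True, k: False, j: False, t: False}
  {j: True, k: False, z: False, t: False}


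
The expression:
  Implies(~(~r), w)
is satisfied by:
  {w: True, r: False}
  {r: False, w: False}
  {r: True, w: True}


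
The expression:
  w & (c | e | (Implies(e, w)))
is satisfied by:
  {w: True}


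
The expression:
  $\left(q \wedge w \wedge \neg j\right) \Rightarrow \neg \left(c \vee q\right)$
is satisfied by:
  {j: True, w: False, q: False}
  {w: False, q: False, j: False}
  {j: True, q: True, w: False}
  {q: True, w: False, j: False}
  {j: True, w: True, q: False}
  {w: True, j: False, q: False}
  {j: True, q: True, w: True}


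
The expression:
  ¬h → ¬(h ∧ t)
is always true.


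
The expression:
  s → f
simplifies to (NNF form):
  f ∨ ¬s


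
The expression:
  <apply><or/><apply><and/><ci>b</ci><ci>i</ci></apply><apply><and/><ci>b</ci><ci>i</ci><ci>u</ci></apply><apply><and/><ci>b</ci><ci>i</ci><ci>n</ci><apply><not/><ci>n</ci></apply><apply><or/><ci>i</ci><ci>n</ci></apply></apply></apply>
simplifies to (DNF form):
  <apply><and/><ci>b</ci><ci>i</ci></apply>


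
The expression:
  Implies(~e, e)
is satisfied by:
  {e: True}


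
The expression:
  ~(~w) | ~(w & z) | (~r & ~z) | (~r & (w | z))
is always true.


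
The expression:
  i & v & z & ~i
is never true.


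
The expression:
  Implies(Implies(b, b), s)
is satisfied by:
  {s: True}


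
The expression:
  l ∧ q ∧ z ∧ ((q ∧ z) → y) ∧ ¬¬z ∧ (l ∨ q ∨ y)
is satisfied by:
  {q: True, z: True, y: True, l: True}


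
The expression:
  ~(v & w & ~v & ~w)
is always true.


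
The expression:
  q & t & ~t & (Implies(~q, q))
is never true.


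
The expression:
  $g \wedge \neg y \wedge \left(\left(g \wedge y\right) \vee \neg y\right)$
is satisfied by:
  {g: True, y: False}


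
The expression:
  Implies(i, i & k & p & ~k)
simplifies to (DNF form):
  ~i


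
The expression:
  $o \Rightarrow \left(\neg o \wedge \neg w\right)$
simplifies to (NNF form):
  $\neg o$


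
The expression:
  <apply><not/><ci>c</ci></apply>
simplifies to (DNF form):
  <apply><not/><ci>c</ci></apply>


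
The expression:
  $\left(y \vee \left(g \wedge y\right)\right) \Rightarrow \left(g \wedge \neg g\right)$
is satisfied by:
  {y: False}


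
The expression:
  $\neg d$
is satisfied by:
  {d: False}


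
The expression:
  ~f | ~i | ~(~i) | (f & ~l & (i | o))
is always true.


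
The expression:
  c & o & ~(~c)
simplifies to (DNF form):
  c & o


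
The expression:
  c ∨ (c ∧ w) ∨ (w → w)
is always true.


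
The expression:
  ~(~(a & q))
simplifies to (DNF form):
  a & q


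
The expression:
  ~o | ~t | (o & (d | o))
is always true.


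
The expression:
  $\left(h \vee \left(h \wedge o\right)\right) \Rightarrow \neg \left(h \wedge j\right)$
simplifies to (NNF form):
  $\neg h \vee \neg j$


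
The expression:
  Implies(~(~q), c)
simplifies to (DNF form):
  c | ~q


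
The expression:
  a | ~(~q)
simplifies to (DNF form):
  a | q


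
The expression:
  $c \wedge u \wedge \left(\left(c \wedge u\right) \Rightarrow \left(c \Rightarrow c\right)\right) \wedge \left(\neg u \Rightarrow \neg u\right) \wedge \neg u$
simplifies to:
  $\text{False}$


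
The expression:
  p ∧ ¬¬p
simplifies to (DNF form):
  p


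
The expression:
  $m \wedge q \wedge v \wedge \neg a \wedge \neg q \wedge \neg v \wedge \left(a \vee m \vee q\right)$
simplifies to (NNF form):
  $\text{False}$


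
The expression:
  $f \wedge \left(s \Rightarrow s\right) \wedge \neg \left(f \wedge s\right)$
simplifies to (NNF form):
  $f \wedge \neg s$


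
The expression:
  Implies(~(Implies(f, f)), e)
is always true.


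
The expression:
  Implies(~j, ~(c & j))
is always true.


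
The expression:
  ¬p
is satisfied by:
  {p: False}


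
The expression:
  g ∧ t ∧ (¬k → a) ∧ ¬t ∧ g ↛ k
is never true.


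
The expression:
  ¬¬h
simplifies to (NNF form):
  h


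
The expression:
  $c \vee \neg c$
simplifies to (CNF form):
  $\text{True}$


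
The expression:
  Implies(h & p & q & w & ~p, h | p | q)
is always true.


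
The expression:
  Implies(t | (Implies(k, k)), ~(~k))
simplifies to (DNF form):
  k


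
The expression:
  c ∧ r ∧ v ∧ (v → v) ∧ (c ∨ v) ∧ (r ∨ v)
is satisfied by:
  {r: True, c: True, v: True}


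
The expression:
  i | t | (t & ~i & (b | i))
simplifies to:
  i | t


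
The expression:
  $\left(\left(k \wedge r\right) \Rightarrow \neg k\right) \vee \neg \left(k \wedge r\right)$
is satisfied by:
  {k: False, r: False}
  {r: True, k: False}
  {k: True, r: False}


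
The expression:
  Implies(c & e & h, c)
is always true.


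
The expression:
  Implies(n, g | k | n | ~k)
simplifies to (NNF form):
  True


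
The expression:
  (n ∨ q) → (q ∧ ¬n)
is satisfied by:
  {n: False}


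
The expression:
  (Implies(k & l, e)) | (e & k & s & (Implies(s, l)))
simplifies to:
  e | ~k | ~l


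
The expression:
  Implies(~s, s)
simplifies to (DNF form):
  s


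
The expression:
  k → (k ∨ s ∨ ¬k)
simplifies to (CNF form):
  True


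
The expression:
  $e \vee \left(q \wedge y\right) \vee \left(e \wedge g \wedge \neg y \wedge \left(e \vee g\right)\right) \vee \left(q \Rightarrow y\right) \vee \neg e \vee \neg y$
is always true.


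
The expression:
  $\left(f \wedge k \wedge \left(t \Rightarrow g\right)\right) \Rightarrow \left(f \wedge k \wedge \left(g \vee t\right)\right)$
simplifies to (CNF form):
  $g \vee t \vee \neg f \vee \neg k$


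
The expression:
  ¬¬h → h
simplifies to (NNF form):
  True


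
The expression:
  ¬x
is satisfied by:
  {x: False}


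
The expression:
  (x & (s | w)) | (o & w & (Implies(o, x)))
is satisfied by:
  {s: True, w: True, x: True}
  {s: True, x: True, w: False}
  {w: True, x: True, s: False}


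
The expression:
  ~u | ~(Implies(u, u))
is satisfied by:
  {u: False}


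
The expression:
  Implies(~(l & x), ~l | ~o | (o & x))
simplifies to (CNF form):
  x | ~l | ~o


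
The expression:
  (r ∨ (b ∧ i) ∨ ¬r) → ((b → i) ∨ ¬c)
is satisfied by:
  {i: True, c: False, b: False}
  {c: False, b: False, i: False}
  {i: True, b: True, c: False}
  {b: True, c: False, i: False}
  {i: True, c: True, b: False}
  {c: True, i: False, b: False}
  {i: True, b: True, c: True}


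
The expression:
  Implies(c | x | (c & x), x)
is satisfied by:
  {x: True, c: False}
  {c: False, x: False}
  {c: True, x: True}


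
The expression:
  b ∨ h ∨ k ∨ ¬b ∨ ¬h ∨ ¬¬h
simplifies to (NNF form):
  True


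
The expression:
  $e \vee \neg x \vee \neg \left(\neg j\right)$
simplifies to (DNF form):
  $e \vee j \vee \neg x$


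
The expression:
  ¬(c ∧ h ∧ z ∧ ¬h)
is always true.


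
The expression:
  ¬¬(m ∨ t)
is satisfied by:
  {t: True, m: True}
  {t: True, m: False}
  {m: True, t: False}


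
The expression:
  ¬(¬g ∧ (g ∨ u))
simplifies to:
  g ∨ ¬u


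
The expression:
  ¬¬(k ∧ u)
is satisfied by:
  {u: True, k: True}


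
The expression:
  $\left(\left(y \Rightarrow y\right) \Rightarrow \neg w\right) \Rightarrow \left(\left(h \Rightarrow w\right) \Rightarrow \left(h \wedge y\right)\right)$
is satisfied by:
  {h: True, w: True}
  {h: True, w: False}
  {w: True, h: False}


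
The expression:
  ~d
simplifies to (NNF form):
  ~d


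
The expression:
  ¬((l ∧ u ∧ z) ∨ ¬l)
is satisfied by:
  {l: True, u: False, z: False}
  {z: True, l: True, u: False}
  {u: True, l: True, z: False}


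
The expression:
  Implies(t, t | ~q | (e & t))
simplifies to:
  True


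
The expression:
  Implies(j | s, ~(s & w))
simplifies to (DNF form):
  ~s | ~w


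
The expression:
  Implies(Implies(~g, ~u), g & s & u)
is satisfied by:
  {s: True, u: True, g: False}
  {u: True, g: False, s: False}
  {s: True, g: True, u: True}


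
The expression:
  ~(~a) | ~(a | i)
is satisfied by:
  {a: True, i: False}
  {i: False, a: False}
  {i: True, a: True}


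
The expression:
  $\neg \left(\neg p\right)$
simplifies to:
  $p$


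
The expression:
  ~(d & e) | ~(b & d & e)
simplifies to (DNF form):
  ~b | ~d | ~e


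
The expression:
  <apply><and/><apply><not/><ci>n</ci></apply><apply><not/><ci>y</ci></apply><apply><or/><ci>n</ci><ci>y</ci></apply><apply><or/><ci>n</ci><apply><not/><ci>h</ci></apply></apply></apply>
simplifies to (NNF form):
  <false/>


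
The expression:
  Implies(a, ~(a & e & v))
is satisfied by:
  {v: False, a: False, e: False}
  {e: True, v: False, a: False}
  {a: True, v: False, e: False}
  {e: True, a: True, v: False}
  {v: True, e: False, a: False}
  {e: True, v: True, a: False}
  {a: True, v: True, e: False}


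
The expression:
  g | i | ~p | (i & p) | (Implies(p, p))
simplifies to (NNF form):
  True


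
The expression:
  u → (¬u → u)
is always true.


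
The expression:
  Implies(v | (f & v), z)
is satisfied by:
  {z: True, v: False}
  {v: False, z: False}
  {v: True, z: True}


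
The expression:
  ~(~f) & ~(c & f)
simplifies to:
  f & ~c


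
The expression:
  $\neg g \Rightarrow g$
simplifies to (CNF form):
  $g$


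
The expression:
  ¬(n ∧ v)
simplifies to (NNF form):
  ¬n ∨ ¬v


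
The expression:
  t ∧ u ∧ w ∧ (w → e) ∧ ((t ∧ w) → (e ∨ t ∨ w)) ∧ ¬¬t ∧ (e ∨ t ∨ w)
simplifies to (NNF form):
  e ∧ t ∧ u ∧ w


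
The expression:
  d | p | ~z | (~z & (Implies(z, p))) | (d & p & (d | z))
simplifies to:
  d | p | ~z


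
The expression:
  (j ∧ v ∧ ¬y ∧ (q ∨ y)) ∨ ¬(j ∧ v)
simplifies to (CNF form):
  (q ∨ ¬j ∨ ¬v) ∧ (¬j ∨ ¬v ∨ ¬y)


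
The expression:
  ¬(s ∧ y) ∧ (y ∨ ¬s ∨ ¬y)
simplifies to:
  ¬s ∨ ¬y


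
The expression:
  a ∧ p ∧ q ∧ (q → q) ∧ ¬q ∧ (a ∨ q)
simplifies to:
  False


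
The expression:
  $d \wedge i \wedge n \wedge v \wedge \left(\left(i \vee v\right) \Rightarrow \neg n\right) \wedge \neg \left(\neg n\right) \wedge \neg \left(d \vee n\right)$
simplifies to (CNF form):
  $\text{False}$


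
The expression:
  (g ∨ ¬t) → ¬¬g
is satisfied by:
  {t: True, g: True}
  {t: True, g: False}
  {g: True, t: False}


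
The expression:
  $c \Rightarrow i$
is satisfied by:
  {i: True, c: False}
  {c: False, i: False}
  {c: True, i: True}


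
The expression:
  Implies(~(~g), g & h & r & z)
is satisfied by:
  {h: True, z: True, r: True, g: False}
  {h: True, z: True, r: False, g: False}
  {h: True, r: True, z: False, g: False}
  {h: True, r: False, z: False, g: False}
  {z: True, r: True, h: False, g: False}
  {z: True, h: False, r: False, g: False}
  {z: False, r: True, h: False, g: False}
  {z: False, h: False, r: False, g: False}
  {h: True, g: True, z: True, r: True}


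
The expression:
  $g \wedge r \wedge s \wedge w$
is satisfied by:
  {r: True, w: True, g: True, s: True}


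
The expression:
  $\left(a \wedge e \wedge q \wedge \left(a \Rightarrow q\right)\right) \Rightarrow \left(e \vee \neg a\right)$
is always true.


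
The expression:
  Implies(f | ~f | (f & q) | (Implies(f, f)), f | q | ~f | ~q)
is always true.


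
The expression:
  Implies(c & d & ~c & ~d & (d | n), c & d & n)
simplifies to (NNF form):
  True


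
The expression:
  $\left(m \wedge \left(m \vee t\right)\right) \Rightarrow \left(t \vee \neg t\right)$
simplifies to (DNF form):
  $\text{True}$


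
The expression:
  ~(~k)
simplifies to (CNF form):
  k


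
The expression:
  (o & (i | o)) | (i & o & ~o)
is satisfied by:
  {o: True}


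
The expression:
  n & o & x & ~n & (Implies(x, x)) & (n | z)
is never true.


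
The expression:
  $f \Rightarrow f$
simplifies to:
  $\text{True}$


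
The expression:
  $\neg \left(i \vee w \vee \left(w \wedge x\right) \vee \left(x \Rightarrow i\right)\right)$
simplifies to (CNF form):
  $x \wedge \neg i \wedge \neg w$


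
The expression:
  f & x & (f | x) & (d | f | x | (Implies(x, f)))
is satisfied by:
  {x: True, f: True}


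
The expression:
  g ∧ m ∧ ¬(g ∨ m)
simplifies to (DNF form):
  False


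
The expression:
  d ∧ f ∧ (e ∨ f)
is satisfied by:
  {d: True, f: True}


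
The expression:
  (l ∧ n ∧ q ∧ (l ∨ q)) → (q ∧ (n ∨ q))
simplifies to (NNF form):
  True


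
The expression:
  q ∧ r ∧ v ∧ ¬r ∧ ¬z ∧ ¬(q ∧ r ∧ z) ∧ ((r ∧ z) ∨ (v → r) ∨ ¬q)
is never true.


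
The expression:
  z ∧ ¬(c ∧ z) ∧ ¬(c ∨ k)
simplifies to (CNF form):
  z ∧ ¬c ∧ ¬k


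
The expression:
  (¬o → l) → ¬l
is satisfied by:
  {l: False}


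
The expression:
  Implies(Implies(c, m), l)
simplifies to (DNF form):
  l | (c & ~m)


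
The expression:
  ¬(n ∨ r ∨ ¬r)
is never true.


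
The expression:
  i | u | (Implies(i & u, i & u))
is always true.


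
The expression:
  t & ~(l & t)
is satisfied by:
  {t: True, l: False}


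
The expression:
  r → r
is always true.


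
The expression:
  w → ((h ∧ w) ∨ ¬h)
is always true.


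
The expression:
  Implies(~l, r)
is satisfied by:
  {r: True, l: True}
  {r: True, l: False}
  {l: True, r: False}


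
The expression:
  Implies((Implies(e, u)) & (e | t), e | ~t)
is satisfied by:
  {e: True, t: False}
  {t: False, e: False}
  {t: True, e: True}


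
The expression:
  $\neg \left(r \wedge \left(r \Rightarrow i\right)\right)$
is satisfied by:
  {i: False, r: False}
  {r: True, i: False}
  {i: True, r: False}


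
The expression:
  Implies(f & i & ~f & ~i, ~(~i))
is always true.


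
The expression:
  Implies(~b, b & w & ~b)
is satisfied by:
  {b: True}


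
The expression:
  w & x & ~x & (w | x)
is never true.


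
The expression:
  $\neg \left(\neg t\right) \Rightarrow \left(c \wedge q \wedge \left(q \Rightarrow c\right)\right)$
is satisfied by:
  {c: True, q: True, t: False}
  {c: True, q: False, t: False}
  {q: True, c: False, t: False}
  {c: False, q: False, t: False}
  {c: True, t: True, q: True}


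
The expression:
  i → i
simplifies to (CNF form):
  True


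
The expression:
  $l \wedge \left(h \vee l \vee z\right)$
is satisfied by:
  {l: True}


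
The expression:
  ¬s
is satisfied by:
  {s: False}


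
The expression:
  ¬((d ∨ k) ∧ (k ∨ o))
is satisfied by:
  {o: False, k: False, d: False}
  {d: True, o: False, k: False}
  {o: True, d: False, k: False}


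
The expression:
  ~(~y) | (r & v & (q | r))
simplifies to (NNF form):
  y | (r & v)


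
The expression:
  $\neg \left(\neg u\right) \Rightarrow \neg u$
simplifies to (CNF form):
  $\neg u$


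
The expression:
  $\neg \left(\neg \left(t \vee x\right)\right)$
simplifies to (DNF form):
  $t \vee x$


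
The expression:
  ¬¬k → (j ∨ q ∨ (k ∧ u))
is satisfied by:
  {q: True, u: True, j: True, k: False}
  {q: True, u: True, j: False, k: False}
  {q: True, j: True, k: False, u: False}
  {q: True, j: False, k: False, u: False}
  {u: True, j: True, k: False, q: False}
  {u: True, j: False, k: False, q: False}
  {j: True, u: False, k: False, q: False}
  {j: False, u: False, k: False, q: False}
  {q: True, u: True, k: True, j: True}
  {q: True, u: True, k: True, j: False}
  {q: True, k: True, j: True, u: False}
  {q: True, k: True, j: False, u: False}
  {k: True, u: True, j: True, q: False}
  {k: True, u: True, j: False, q: False}
  {k: True, j: True, u: False, q: False}


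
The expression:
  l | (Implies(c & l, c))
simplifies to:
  True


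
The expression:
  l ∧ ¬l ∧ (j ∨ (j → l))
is never true.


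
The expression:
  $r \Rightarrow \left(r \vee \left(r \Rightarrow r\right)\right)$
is always true.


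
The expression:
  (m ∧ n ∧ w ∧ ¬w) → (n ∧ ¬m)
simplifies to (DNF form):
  True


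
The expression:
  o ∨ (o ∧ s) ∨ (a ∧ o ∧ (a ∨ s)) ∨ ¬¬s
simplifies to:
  o ∨ s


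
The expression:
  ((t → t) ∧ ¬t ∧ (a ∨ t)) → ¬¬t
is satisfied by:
  {t: True, a: False}
  {a: False, t: False}
  {a: True, t: True}


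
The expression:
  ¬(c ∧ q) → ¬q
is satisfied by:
  {c: True, q: False}
  {q: False, c: False}
  {q: True, c: True}


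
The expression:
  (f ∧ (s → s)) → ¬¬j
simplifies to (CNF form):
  j ∨ ¬f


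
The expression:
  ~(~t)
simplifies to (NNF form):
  t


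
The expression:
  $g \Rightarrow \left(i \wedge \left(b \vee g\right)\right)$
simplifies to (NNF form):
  $i \vee \neg g$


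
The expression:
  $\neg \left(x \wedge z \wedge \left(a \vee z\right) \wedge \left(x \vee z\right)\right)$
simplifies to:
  $\neg x \vee \neg z$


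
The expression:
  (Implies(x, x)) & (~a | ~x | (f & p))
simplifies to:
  ~a | ~x | (f & p)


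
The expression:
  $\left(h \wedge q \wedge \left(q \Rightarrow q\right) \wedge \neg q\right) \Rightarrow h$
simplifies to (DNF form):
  $\text{True}$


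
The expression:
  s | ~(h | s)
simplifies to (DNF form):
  s | ~h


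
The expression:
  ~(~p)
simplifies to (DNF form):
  p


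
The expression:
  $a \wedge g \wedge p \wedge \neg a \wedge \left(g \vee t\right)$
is never true.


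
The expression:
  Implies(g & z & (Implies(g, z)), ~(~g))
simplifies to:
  True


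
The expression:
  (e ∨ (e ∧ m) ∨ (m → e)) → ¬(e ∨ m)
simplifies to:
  ¬e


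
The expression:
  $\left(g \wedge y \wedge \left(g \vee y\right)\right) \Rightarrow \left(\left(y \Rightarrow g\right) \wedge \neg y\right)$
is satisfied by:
  {g: False, y: False}
  {y: True, g: False}
  {g: True, y: False}


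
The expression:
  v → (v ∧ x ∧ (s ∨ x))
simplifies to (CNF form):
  x ∨ ¬v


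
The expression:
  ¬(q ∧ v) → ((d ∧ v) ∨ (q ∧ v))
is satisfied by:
  {d: True, q: True, v: True}
  {d: True, v: True, q: False}
  {q: True, v: True, d: False}


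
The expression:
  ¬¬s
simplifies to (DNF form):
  s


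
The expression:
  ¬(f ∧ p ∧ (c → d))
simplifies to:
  (c ∧ ¬d) ∨ ¬f ∨ ¬p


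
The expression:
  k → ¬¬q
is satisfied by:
  {q: True, k: False}
  {k: False, q: False}
  {k: True, q: True}


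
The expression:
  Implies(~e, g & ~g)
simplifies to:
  e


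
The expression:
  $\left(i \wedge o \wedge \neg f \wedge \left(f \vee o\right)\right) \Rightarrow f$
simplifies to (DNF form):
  $f \vee \neg i \vee \neg o$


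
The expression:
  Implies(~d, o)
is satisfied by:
  {d: True, o: True}
  {d: True, o: False}
  {o: True, d: False}


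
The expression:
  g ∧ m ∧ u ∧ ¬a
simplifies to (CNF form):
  g ∧ m ∧ u ∧ ¬a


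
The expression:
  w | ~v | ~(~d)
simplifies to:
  d | w | ~v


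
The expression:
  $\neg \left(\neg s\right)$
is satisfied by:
  {s: True}
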